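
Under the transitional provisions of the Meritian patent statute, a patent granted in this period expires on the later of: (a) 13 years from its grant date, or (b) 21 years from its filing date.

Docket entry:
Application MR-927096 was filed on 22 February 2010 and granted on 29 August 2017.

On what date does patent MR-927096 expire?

(a) grant + 13 years → 29 August 2030.
(b) filing + 21 years → 22 February 2031.
Later of the two: 22 February 2031.

2031-02-22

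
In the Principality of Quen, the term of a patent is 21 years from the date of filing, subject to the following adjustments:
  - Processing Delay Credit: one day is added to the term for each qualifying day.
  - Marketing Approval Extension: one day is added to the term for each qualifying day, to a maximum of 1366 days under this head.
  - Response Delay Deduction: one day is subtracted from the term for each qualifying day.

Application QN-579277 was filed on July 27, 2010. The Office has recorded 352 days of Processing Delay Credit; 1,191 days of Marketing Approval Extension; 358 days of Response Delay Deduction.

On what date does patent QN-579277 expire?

2034-10-24

Base term: filing date + 21 years → 27 July 2031.
Processing Delay Credit: +352 days → 13 July 2032.
Marketing Approval Extension: 1191 days (within the 1366-day cap) → +1191 days → 17 October 2035.
Response Delay Deduction: −358 days → 24 October 2034.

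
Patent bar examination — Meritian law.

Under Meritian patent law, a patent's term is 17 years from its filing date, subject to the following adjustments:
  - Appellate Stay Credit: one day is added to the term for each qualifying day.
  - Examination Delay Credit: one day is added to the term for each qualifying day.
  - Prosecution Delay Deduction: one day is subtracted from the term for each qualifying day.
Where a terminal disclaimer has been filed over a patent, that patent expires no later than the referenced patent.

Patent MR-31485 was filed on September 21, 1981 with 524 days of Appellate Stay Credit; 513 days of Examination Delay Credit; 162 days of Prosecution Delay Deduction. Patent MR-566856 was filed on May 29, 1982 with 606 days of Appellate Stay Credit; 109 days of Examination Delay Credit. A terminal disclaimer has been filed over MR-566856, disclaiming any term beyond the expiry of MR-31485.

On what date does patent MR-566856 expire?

Natural term of MR-566856:
  Base: filing + 17 years → 29 May 1999.
  Appellate Stay Credit: +606 days → 24 January 2001.
  Examination Delay Credit: +109 days → 13 May 2001.
Expiry of referenced patent MR-31485:
  Base: filing + 17 years → 21 September 1998.
  Appellate Stay Credit: +524 days → 27 February 2000.
  Examination Delay Credit: +513 days → 24 July 2001.
  Prosecution Delay Deduction: −162 days → 12 February 2001.
Terminal disclaimer: MR-566856 expires on the earlier of 13 May 2001 and 12 February 2001.

February 12, 2001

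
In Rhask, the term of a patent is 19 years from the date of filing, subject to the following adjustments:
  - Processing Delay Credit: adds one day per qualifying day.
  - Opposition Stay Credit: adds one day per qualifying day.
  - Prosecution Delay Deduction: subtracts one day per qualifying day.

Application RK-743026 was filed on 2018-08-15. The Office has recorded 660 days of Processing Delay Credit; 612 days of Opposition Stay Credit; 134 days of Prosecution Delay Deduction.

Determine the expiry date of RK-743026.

Base term: filing date + 19 years → 15 August 2037.
Processing Delay Credit: +660 days → 6 June 2039.
Opposition Stay Credit: +612 days → 7 February 2041.
Prosecution Delay Deduction: −134 days → 26 September 2040.

September 26, 2040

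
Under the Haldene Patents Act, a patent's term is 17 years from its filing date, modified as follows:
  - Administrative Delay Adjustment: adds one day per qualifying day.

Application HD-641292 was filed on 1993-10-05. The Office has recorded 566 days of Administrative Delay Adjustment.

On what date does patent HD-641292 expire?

Base term: filing date + 17 years → 5 October 2010.
Administrative Delay Adjustment: +566 days → 23 April 2012.

April 23, 2012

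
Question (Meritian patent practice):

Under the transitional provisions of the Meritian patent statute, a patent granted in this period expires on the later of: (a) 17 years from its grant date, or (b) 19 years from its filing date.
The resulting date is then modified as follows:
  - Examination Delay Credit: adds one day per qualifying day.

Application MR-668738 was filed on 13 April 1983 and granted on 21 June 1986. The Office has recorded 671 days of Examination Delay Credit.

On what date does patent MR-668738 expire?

(a) grant + 17 years → 21 June 2003.
(b) filing + 19 years → 13 April 2002.
Later of the two: 21 June 2003.
Examination Delay Credit: +671 days → 22 April 2005.

April 22, 2005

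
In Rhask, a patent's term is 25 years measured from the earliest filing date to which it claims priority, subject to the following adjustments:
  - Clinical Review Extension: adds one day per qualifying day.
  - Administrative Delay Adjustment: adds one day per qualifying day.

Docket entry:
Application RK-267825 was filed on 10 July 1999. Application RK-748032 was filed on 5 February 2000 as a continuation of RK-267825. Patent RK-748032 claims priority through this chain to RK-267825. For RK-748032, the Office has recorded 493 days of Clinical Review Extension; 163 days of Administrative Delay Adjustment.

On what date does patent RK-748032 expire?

Earliest priority filing: 10 July 1999.
Base term: 10 July 1999 + 25 years → 10 July 2024.
Clinical Review Extension: +493 days → 15 November 2025.
Administrative Delay Adjustment: +163 days → 27 April 2026.

April 27, 2026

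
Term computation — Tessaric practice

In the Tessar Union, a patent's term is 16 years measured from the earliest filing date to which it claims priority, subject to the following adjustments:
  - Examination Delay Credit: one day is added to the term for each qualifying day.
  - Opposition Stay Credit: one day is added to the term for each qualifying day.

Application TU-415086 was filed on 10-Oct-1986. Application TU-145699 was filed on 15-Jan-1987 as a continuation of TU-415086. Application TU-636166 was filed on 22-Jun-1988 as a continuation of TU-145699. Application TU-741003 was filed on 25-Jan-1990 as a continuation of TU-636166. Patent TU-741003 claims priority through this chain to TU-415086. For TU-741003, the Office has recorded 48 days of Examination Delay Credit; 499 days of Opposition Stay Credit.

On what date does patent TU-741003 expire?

2004-04-09

Earliest priority filing: 10 October 1986.
Base term: 10 October 1986 + 16 years → 10 October 2002.
Examination Delay Credit: +48 days → 27 November 2002.
Opposition Stay Credit: +499 days → 9 April 2004.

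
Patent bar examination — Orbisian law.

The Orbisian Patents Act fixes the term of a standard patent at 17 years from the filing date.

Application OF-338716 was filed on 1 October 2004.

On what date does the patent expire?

Filing date + 17 years → 1 October 2021.

2021-10-01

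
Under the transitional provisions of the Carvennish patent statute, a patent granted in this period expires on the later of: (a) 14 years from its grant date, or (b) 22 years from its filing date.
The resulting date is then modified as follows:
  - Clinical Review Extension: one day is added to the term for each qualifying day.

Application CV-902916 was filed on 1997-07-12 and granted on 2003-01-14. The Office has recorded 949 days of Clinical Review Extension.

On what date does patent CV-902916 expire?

(a) grant + 14 years → 14 January 2017.
(b) filing + 22 years → 12 July 2019.
Later of the two: 12 July 2019.
Clinical Review Extension: +949 days → 15 February 2022.

February 15, 2022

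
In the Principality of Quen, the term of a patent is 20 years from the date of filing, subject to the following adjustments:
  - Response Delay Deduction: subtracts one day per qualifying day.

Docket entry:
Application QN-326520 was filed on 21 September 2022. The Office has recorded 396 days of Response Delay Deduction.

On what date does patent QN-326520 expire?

Base term: filing date + 20 years → 21 September 2042.
Response Delay Deduction: −396 days → 21 August 2041.

2041-08-21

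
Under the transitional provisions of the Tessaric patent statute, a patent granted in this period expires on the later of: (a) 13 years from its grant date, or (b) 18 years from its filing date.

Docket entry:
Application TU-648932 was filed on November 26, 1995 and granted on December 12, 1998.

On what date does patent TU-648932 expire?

November 26, 2013

(a) grant + 13 years → 12 December 2011.
(b) filing + 18 years → 26 November 2013.
Later of the two: 26 November 2013.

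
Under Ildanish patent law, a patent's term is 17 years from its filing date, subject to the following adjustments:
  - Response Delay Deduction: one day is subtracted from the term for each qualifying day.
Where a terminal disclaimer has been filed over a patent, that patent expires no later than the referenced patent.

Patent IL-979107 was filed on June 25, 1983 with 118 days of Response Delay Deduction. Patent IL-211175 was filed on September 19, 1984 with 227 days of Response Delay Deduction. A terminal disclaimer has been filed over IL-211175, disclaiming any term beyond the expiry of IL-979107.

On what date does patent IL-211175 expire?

Natural term of IL-211175:
  Base: filing + 17 years → 19 September 2001.
  Response Delay Deduction: −227 days → 4 February 2001.
Expiry of referenced patent IL-979107:
  Base: filing + 17 years → 25 June 2000.
  Response Delay Deduction: −118 days → 28 February 2000.
Terminal disclaimer: IL-211175 expires on the earlier of 4 February 2001 and 28 February 2000.

2000-02-28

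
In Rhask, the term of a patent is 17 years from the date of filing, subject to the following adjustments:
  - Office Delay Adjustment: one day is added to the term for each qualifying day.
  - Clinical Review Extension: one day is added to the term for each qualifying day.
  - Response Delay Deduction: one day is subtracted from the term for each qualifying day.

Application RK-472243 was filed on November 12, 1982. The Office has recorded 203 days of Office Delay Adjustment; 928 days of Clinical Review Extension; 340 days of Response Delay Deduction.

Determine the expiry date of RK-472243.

Base term: filing date + 17 years → 12 November 1999.
Office Delay Adjustment: +203 days → 2 June 2000.
Clinical Review Extension: +928 days → 17 December 2002.
Response Delay Deduction: −340 days → 11 January 2002.

2002-01-11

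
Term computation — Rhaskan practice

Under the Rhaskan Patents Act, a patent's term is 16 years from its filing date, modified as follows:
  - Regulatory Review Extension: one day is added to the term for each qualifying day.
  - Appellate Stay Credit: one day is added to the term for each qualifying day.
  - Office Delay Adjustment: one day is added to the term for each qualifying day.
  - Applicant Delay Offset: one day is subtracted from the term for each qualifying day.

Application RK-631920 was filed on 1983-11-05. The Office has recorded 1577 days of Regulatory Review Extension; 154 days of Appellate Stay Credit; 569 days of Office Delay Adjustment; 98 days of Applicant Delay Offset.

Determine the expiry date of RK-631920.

Base term: filing date + 16 years → 5 November 1999.
Regulatory Review Extension: +1577 days → 29 February 2004.
Appellate Stay Credit: +154 days → 1 August 2004.
Office Delay Adjustment: +569 days → 21 February 2006.
Applicant Delay Offset: −98 days → 15 November 2005.

November 15, 2005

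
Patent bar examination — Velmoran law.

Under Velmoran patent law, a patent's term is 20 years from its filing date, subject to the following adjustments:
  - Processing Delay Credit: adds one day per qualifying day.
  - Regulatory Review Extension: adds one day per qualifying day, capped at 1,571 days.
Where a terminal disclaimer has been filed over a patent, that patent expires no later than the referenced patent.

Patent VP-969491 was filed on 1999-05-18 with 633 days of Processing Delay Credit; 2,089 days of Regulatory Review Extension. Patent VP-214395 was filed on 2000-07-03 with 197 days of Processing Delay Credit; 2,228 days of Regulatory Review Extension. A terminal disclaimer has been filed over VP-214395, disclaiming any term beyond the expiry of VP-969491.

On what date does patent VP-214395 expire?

Natural term of VP-214395:
  Base: filing + 20 years → 3 July 2020.
  Processing Delay Credit: +197 days → 16 January 2021.
  Regulatory Review Extension: 2228 days claimed exceeds the 1571-day cap, so +1571 days → 6 May 2025.
Expiry of referenced patent VP-969491:
  Base: filing + 20 years → 18 May 2019.
  Processing Delay Credit: +633 days → 9 February 2021.
  Regulatory Review Extension: 2089 days claimed exceeds the 1571-day cap, so +1571 days → 30 May 2025.
Terminal disclaimer: VP-214395 expires on the earlier of 6 May 2025 and 30 May 2025.

May 6, 2025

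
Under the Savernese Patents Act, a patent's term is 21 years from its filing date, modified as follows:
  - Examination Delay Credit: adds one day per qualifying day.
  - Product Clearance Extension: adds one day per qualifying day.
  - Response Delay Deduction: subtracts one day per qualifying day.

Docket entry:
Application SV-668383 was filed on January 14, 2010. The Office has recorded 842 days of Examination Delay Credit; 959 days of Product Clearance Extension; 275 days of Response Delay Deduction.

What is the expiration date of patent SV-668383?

March 20, 2035

Base term: filing date + 21 years → 14 January 2031.
Examination Delay Credit: +842 days → 5 May 2033.
Product Clearance Extension: +959 days → 20 December 2035.
Response Delay Deduction: −275 days → 20 March 2035.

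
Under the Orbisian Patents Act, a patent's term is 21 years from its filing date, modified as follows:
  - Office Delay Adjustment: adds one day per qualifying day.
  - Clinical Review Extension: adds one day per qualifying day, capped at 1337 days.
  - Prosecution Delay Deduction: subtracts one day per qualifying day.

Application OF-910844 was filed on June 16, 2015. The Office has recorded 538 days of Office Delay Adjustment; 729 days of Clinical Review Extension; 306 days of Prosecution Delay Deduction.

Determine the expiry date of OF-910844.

2039-02-02

Base term: filing date + 21 years → 16 June 2036.
Office Delay Adjustment: +538 days → 6 December 2037.
Clinical Review Extension: 729 days (within the 1337-day cap) → +729 days → 5 December 2039.
Prosecution Delay Deduction: −306 days → 2 February 2039.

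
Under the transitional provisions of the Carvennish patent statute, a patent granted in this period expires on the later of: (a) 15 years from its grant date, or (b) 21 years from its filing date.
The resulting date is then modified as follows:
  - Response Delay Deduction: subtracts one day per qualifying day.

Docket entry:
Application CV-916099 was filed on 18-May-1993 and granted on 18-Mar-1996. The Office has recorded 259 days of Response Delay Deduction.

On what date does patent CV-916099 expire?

2013-09-01

(a) grant + 15 years → 18 March 2011.
(b) filing + 21 years → 18 May 2014.
Later of the two: 18 May 2014.
Response Delay Deduction: −259 days → 1 September 2013.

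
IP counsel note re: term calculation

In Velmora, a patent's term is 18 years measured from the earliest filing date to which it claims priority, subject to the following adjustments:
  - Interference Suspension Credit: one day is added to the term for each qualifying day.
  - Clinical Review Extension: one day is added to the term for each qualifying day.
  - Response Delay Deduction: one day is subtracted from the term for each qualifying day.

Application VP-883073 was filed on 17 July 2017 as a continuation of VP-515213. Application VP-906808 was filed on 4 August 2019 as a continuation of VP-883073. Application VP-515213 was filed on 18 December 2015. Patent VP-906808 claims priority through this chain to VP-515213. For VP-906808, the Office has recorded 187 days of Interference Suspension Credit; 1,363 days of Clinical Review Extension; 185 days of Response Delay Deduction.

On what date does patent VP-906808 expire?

Earliest priority filing: 18 December 2015.
Base term: 18 December 2015 + 18 years → 18 December 2033.
Interference Suspension Credit: +187 days → 23 June 2034.
Clinical Review Extension: +1363 days → 17 March 2038.
Response Delay Deduction: −185 days → 13 September 2037.

2037-09-13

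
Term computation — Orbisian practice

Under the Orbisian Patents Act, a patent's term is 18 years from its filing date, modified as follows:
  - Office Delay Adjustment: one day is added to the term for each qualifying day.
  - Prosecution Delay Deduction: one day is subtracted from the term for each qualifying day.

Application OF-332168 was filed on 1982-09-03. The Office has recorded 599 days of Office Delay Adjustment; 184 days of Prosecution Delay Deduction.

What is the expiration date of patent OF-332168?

Base term: filing date + 18 years → 3 September 2000.
Office Delay Adjustment: +599 days → 25 April 2002.
Prosecution Delay Deduction: −184 days → 23 October 2001.

October 23, 2001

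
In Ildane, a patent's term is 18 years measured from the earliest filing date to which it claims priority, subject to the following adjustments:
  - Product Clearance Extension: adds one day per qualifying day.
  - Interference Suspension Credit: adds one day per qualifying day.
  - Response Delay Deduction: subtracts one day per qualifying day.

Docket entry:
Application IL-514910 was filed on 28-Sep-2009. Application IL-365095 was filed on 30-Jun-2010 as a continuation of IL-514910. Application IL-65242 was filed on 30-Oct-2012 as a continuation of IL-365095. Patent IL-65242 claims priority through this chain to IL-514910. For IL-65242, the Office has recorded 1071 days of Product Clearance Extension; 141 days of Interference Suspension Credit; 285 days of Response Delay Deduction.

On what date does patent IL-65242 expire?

Earliest priority filing: 28 September 2009.
Base term: 28 September 2009 + 18 years → 28 September 2027.
Product Clearance Extension: +1071 days → 3 September 2030.
Interference Suspension Credit: +141 days → 22 January 2031.
Response Delay Deduction: −285 days → 12 April 2030.

2030-04-12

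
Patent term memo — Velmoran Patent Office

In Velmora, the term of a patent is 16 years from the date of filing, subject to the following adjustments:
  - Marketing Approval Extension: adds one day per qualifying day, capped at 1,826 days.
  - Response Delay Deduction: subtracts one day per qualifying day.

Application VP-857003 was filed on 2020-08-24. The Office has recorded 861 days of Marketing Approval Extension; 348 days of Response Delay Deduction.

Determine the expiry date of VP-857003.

Base term: filing date + 16 years → 24 August 2036.
Marketing Approval Extension: 861 days (within the 1826-day cap) → +861 days → 2 January 2039.
Response Delay Deduction: −348 days → 19 January 2038.

January 19, 2038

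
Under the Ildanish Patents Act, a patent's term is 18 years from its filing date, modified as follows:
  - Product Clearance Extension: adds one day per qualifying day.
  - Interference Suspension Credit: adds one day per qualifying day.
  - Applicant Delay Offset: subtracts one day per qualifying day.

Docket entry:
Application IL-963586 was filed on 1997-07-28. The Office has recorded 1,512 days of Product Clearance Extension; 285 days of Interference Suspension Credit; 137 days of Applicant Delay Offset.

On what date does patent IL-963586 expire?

February 12, 2020

Base term: filing date + 18 years → 28 July 2015.
Product Clearance Extension: +1512 days → 17 September 2019.
Interference Suspension Credit: +285 days → 28 June 2020.
Applicant Delay Offset: −137 days → 12 February 2020.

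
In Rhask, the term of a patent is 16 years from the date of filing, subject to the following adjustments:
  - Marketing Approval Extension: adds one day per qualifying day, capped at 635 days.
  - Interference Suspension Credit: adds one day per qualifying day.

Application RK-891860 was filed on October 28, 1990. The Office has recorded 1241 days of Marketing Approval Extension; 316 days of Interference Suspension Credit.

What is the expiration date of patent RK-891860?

Base term: filing date + 16 years → 28 October 2006.
Marketing Approval Extension: 1241 days claimed exceeds the 635-day cap, so +635 days → 24 July 2008.
Interference Suspension Credit: +316 days → 5 June 2009.

2009-06-05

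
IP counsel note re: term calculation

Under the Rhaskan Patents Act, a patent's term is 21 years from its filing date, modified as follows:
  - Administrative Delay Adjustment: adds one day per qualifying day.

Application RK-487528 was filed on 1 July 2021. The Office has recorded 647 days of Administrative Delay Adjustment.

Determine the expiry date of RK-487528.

2044-04-08

Base term: filing date + 21 years → 1 July 2042.
Administrative Delay Adjustment: +647 days → 8 April 2044.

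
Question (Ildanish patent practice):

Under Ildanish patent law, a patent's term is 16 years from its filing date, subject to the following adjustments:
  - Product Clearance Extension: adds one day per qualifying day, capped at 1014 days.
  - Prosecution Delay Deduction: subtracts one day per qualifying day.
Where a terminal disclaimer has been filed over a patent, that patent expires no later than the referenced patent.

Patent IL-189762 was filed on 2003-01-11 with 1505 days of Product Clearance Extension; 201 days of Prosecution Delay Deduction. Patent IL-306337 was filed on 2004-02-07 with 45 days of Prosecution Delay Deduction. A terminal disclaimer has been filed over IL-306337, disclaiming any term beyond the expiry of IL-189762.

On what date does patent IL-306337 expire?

2019-12-24

Natural term of IL-306337:
  Base: filing + 16 years → 7 February 2020.
  Prosecution Delay Deduction: −45 days → 24 December 2019.
Expiry of referenced patent IL-189762:
  Base: filing + 16 years → 11 January 2019.
  Product Clearance Extension: 1505 days claimed exceeds the 1014-day cap, so +1014 days → 21 October 2021.
  Prosecution Delay Deduction: −201 days → 3 April 2021.
Terminal disclaimer: IL-306337 expires on the earlier of 24 December 2019 and 3 April 2021.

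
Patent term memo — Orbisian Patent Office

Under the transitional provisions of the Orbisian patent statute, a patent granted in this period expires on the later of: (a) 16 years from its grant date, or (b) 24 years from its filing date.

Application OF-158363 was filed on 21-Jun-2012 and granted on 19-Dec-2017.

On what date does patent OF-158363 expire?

(a) grant + 16 years → 19 December 2033.
(b) filing + 24 years → 21 June 2036.
Later of the two: 21 June 2036.

2036-06-21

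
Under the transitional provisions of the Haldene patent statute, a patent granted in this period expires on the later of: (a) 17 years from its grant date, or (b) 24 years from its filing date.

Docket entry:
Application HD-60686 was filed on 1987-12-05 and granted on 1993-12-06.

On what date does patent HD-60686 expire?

(a) grant + 17 years → 6 December 2010.
(b) filing + 24 years → 5 December 2011.
Later of the two: 5 December 2011.

2011-12-05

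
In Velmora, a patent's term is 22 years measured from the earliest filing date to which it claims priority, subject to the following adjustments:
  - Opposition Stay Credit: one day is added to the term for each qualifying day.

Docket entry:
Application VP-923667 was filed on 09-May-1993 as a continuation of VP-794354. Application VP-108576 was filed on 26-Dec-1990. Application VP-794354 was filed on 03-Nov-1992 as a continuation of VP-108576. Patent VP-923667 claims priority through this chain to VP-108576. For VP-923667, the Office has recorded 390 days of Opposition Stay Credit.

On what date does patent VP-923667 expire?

2014-01-20

Earliest priority filing: 26 December 1990.
Base term: 26 December 1990 + 22 years → 26 December 2012.
Opposition Stay Credit: +390 days → 20 January 2014.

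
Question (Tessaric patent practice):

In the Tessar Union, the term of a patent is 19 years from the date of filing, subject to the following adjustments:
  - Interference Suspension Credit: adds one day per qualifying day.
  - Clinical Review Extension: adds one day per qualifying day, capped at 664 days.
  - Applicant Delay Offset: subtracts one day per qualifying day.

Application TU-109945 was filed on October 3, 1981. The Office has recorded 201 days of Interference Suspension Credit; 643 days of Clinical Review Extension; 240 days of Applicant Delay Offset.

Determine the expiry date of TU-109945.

May 30, 2002

Base term: filing date + 19 years → 3 October 2000.
Interference Suspension Credit: +201 days → 22 April 2001.
Clinical Review Extension: 643 days (within the 664-day cap) → +643 days → 25 January 2003.
Applicant Delay Offset: −240 days → 30 May 2002.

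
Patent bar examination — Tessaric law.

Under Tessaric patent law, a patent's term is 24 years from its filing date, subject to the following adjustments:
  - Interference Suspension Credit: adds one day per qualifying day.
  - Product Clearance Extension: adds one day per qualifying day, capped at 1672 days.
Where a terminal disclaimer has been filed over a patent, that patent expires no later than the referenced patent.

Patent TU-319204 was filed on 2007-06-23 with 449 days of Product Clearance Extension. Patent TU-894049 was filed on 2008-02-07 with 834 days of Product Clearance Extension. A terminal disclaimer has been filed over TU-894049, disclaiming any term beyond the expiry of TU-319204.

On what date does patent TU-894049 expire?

2032-09-14

Natural term of TU-894049:
  Base: filing + 24 years → 7 February 2032.
  Product Clearance Extension: 834 days (within the 1672-day cap) → +834 days → 21 May 2034.
Expiry of referenced patent TU-319204:
  Base: filing + 24 years → 23 June 2031.
  Product Clearance Extension: 449 days (within the 1672-day cap) → +449 days → 14 September 2032.
Terminal disclaimer: TU-894049 expires on the earlier of 21 May 2034 and 14 September 2032.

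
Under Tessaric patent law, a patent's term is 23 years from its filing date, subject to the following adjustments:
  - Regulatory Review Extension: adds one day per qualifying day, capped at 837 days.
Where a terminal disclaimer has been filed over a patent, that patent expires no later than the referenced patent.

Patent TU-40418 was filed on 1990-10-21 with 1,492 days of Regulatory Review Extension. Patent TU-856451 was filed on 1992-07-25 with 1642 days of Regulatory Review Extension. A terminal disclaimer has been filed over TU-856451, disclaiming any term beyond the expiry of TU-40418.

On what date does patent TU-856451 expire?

Natural term of TU-856451:
  Base: filing + 23 years → 25 July 2015.
  Regulatory Review Extension: 1642 days claimed exceeds the 837-day cap, so +837 days → 8 November 2017.
Expiry of referenced patent TU-40418:
  Base: filing + 23 years → 21 October 2013.
  Regulatory Review Extension: 1492 days claimed exceeds the 837-day cap, so +837 days → 5 February 2016.
Terminal disclaimer: TU-856451 expires on the earlier of 8 November 2017 and 5 February 2016.

February 5, 2016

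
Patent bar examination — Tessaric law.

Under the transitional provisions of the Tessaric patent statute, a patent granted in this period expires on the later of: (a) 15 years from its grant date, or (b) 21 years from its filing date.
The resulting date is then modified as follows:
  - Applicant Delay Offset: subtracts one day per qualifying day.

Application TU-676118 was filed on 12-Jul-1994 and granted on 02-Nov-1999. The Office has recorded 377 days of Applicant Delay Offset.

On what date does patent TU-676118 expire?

(a) grant + 15 years → 2 November 2014.
(b) filing + 21 years → 12 July 2015.
Later of the two: 12 July 2015.
Applicant Delay Offset: −377 days → 30 June 2014.

June 30, 2014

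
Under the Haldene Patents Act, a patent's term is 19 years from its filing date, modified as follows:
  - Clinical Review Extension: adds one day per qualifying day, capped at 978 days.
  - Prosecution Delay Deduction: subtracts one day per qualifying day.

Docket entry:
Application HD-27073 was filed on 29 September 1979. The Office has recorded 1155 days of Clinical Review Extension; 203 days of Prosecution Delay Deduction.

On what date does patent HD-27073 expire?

2000-11-12

Base term: filing date + 19 years → 29 September 1998.
Clinical Review Extension: 1155 days claimed exceeds the 978-day cap, so +978 days → 3 June 2001.
Prosecution Delay Deduction: −203 days → 12 November 2000.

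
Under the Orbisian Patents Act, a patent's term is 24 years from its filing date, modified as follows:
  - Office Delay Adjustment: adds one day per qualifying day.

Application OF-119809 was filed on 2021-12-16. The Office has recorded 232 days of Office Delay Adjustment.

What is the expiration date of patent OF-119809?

Base term: filing date + 24 years → 16 December 2045.
Office Delay Adjustment: +232 days → 5 August 2046.

August 5, 2046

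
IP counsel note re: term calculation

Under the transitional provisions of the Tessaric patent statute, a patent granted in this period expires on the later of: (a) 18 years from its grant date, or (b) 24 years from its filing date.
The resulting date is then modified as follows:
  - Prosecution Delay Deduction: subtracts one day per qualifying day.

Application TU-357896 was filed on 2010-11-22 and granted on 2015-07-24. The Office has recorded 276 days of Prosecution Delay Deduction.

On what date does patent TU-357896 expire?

(a) grant + 18 years → 24 July 2033.
(b) filing + 24 years → 22 November 2034.
Later of the two: 22 November 2034.
Prosecution Delay Deduction: −276 days → 19 February 2034.

2034-02-19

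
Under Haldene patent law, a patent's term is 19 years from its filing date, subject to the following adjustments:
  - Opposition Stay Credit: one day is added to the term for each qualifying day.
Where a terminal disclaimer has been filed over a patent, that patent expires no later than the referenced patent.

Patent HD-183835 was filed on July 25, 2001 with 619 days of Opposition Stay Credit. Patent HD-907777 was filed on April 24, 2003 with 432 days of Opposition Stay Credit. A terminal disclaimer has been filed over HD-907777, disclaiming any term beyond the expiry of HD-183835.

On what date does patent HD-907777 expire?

2022-04-05

Natural term of HD-907777:
  Base: filing + 19 years → 24 April 2022.
  Opposition Stay Credit: +432 days → 30 June 2023.
Expiry of referenced patent HD-183835:
  Base: filing + 19 years → 25 July 2020.
  Opposition Stay Credit: +619 days → 5 April 2022.
Terminal disclaimer: HD-907777 expires on the earlier of 30 June 2023 and 5 April 2022.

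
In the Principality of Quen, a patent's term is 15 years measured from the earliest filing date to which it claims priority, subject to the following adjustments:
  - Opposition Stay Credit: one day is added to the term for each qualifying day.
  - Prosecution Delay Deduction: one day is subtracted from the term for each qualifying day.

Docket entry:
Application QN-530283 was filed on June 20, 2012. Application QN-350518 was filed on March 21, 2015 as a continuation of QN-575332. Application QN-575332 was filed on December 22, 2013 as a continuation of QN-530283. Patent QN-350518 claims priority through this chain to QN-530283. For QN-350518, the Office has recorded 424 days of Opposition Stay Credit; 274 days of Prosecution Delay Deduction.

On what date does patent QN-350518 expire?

2027-11-17

Earliest priority filing: 20 June 2012.
Base term: 20 June 2012 + 15 years → 20 June 2027.
Opposition Stay Credit: +424 days → 17 August 2028.
Prosecution Delay Deduction: −274 days → 17 November 2027.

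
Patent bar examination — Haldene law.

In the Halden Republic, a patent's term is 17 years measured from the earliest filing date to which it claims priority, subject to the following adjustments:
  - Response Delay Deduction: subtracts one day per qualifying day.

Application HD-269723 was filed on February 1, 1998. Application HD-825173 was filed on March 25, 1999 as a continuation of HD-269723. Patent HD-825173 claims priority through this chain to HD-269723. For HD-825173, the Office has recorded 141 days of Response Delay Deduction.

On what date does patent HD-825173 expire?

Earliest priority filing: 1 February 1998.
Base term: 1 February 1998 + 17 years → 1 February 2015.
Response Delay Deduction: −141 days → 13 September 2014.

2014-09-13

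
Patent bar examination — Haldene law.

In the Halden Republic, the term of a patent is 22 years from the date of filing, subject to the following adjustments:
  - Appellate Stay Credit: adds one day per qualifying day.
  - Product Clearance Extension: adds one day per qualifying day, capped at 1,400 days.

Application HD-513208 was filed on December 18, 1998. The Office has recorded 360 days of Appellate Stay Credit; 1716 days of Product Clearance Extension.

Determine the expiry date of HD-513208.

2025-10-13

Base term: filing date + 22 years → 18 December 2020.
Appellate Stay Credit: +360 days → 13 December 2021.
Product Clearance Extension: 1716 days claimed exceeds the 1400-day cap, so +1400 days → 13 October 2025.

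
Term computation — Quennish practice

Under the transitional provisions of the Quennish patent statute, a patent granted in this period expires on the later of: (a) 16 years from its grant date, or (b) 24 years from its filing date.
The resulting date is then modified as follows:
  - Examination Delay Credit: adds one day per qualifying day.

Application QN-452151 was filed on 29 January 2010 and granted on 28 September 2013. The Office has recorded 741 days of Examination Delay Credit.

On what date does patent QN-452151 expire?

February 9, 2036

(a) grant + 16 years → 28 September 2029.
(b) filing + 24 years → 29 January 2034.
Later of the two: 29 January 2034.
Examination Delay Credit: +741 days → 9 February 2036.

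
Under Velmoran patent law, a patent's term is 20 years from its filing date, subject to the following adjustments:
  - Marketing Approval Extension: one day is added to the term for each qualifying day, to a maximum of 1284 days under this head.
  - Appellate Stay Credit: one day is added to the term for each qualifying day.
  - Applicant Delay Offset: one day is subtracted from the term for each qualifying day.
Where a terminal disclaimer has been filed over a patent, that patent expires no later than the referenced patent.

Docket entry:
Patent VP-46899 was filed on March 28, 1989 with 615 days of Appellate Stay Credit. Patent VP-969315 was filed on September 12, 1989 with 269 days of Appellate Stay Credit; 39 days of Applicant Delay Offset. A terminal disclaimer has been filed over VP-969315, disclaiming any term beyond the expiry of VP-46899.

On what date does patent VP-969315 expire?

April 30, 2010

Natural term of VP-969315:
  Base: filing + 20 years → 12 September 2009.
  Appellate Stay Credit: +269 days → 8 June 2010.
  Applicant Delay Offset: −39 days → 30 April 2010.
Expiry of referenced patent VP-46899:
  Base: filing + 20 years → 28 March 2009.
  Appellate Stay Credit: +615 days → 3 December 2010.
Terminal disclaimer: VP-969315 expires on the earlier of 30 April 2010 and 3 December 2010.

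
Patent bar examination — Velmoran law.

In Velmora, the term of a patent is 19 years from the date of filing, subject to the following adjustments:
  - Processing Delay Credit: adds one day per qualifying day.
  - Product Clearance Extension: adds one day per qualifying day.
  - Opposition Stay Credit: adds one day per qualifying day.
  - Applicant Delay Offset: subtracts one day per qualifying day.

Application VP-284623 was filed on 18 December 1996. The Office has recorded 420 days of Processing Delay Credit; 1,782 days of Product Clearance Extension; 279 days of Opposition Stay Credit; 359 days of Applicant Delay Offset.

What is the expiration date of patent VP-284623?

Base term: filing date + 19 years → 18 December 2015.
Processing Delay Credit: +420 days → 10 February 2017.
Product Clearance Extension: +1782 days → 28 December 2021.
Opposition Stay Credit: +279 days → 3 October 2022.
Applicant Delay Offset: −359 days → 9 October 2021.

October 9, 2021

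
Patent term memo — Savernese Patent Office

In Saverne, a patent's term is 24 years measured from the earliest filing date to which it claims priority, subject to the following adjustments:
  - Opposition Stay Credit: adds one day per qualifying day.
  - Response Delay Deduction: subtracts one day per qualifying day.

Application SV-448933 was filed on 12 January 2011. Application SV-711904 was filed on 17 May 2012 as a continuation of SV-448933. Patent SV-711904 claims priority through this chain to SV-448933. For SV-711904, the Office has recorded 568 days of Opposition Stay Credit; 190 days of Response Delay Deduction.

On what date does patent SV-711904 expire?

2036-01-25

Earliest priority filing: 12 January 2011.
Base term: 12 January 2011 + 24 years → 12 January 2035.
Opposition Stay Credit: +568 days → 2 August 2036.
Response Delay Deduction: −190 days → 25 January 2036.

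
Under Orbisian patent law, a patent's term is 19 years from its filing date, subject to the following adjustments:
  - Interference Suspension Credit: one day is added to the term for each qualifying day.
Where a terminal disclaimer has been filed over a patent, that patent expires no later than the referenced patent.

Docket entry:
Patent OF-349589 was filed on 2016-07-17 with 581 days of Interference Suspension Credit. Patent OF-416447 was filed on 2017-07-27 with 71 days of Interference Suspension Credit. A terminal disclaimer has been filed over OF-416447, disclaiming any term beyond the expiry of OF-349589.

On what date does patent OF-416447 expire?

2036-10-06

Natural term of OF-416447:
  Base: filing + 19 years → 27 July 2036.
  Interference Suspension Credit: +71 days → 6 October 2036.
Expiry of referenced patent OF-349589:
  Base: filing + 19 years → 17 July 2035.
  Interference Suspension Credit: +581 days → 17 February 2037.
Terminal disclaimer: OF-416447 expires on the earlier of 6 October 2036 and 17 February 2037.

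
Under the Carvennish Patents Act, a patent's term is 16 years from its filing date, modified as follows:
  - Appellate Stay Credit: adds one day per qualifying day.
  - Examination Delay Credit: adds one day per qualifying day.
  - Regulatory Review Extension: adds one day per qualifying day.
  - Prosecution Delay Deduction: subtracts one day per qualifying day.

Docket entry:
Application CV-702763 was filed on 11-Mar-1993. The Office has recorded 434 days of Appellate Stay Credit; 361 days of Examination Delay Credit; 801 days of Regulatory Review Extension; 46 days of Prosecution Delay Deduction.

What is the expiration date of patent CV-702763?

Base term: filing date + 16 years → 11 March 2009.
Appellate Stay Credit: +434 days → 19 May 2010.
Examination Delay Credit: +361 days → 15 May 2011.
Regulatory Review Extension: +801 days → 24 July 2013.
Prosecution Delay Deduction: −46 days → 8 June 2013.

2013-06-08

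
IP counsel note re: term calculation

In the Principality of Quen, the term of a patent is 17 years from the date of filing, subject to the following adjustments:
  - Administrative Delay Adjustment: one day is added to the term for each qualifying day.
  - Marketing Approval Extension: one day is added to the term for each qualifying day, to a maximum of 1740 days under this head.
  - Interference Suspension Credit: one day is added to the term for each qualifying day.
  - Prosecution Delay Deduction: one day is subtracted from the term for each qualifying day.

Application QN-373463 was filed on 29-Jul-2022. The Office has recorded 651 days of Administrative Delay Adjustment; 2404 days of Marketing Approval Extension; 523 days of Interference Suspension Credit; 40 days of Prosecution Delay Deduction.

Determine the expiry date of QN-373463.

Base term: filing date + 17 years → 29 July 2039.
Administrative Delay Adjustment: +651 days → 10 May 2041.
Marketing Approval Extension: 2404 days claimed exceeds the 1740-day cap, so +1740 days → 13 February 2046.
Interference Suspension Credit: +523 days → 21 July 2047.
Prosecution Delay Deduction: −40 days → 11 June 2047.

June 11, 2047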